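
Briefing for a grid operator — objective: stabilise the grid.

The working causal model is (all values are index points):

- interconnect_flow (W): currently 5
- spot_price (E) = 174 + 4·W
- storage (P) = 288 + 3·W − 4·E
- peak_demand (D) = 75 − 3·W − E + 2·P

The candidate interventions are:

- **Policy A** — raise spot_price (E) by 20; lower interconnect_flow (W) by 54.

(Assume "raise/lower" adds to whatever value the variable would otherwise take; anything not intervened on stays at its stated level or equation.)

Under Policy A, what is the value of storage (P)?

Policy A (E + 20, W − 54):
  W = 5 − 54 = -49
  E = 174 + 4·(-49) (+20 from intervention) = -2
  P = 288 + 3·(-49) − 4·(-2) = 149

149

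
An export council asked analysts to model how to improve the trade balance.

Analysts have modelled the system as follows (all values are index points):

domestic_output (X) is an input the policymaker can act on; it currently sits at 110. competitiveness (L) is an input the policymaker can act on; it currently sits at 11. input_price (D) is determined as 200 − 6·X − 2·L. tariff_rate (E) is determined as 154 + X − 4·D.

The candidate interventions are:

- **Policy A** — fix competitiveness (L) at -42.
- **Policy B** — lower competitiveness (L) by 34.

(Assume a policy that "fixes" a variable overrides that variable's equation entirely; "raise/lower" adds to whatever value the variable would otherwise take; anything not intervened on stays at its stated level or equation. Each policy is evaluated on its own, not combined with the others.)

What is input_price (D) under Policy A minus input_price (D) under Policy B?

Policy A (L := -42):
  X = 110
  L = -42
  D = 200 − 6·110 − 2·(-42) = -376
Policy B (L − 34):
  X = 110
  L = 11 − 34 = -23
  D = 200 − 6·110 − 2·(-23) = -414
D: -376 − (-414) = 38

38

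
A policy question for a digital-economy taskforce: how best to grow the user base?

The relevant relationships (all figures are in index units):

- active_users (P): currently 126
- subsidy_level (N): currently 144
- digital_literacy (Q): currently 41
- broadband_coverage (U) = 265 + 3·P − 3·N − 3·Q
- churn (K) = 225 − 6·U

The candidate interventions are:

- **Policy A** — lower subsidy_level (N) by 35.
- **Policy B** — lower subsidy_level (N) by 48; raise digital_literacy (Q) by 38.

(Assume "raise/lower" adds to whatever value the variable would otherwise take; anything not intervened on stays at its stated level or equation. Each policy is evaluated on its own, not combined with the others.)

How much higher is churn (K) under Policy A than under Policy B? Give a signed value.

Policy A (N − 35):
  P = 126
  N = 144 − 35 = 109
  Q = 41
  U = 265 + 3·126 − 3·109 − 3·41 = 193
  K = 225 − 6·193 = -933
Policy B (N − 48, Q + 38):
  P = 126
  N = 144 − 48 = 96
  Q = 41 + 38 = 79
  U = 265 + 3·126 − 3·96 − 3·79 = 118
  K = 225 − 6·118 = -483
K: -933 − (-483) = -450

-450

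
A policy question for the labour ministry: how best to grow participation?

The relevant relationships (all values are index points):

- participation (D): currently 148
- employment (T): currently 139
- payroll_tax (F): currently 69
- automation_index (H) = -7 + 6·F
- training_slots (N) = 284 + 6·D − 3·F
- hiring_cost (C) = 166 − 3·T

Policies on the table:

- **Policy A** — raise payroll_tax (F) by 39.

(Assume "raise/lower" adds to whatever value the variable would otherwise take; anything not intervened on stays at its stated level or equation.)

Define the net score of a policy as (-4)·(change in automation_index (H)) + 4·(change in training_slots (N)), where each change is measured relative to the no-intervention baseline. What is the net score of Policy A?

Baseline:
  D = 148
  F = 69
  H = -7 + 6·69 = 407
  N = 284 + 6·148 − 3·69 = 965
Policy A (F + 39):
  D = 148
  F = 69 + 39 = 108
  H = -7 + 6·108 = 641
  N = 284 + 6·148 − 3·108 = 848
ΔH = 641 − 407 = 234; ΔN = 848 − 965 = -117
Score = (-4)·234 + 4·(-117) = -1404

-1404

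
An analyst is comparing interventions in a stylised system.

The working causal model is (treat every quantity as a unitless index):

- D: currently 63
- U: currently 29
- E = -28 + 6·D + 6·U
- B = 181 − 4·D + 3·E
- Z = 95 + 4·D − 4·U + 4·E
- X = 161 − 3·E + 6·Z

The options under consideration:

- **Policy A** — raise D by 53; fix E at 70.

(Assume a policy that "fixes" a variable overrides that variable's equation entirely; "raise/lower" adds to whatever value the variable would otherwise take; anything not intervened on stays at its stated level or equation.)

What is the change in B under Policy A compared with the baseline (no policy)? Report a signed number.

Baseline:
  D = 63
  U = 29
  E = -28 + 6·63 + 6·29 = 524
  B = 181 − 4·63 + 3·524 = 1501
Policy A (D + 53, E := 70):
  D = 63 + 53 = 116
  U = 29
  E = 70
  B = 181 − 4·116 + 3·70 = -73
Change in B: -73 − 1501 = -1574

-1574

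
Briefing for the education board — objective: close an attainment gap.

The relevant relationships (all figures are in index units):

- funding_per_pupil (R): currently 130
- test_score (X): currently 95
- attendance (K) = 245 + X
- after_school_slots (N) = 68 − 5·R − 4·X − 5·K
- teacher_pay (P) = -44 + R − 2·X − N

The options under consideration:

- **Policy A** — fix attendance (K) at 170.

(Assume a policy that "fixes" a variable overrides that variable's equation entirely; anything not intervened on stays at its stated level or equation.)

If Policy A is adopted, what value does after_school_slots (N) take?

Policy A (K := 170):
  R = 130
  X = 95
  K = 170
  N = 68 − 5·130 − 4·95 − 5·170 = -1812

-1812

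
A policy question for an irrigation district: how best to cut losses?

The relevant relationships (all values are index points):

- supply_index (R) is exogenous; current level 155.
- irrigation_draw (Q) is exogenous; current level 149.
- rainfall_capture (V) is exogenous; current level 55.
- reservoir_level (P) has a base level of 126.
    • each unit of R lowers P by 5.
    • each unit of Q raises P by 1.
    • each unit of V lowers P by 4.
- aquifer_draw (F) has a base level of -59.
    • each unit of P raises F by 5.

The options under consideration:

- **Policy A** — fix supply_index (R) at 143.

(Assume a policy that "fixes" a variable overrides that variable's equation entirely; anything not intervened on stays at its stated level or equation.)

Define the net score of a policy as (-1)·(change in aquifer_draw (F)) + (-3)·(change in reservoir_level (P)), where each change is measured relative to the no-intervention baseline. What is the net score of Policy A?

-480

Baseline:
  R = 155
  Q = 149
  V = 55
  P = 126 − 5·155 + 149 − 4·55 = -720
  F = -59 + 5·(-720) = -3659
Policy A (R := 143):
  R = 143
  Q = 149
  V = 55
  P = 126 − 5·143 + 149 − 4·55 = -660
  F = -59 + 5·(-660) = -3359
ΔF = -3359 − (-3659) = 300; ΔP = -660 − (-720) = 60
Score = (-1)·300 + (-3)·60 = -480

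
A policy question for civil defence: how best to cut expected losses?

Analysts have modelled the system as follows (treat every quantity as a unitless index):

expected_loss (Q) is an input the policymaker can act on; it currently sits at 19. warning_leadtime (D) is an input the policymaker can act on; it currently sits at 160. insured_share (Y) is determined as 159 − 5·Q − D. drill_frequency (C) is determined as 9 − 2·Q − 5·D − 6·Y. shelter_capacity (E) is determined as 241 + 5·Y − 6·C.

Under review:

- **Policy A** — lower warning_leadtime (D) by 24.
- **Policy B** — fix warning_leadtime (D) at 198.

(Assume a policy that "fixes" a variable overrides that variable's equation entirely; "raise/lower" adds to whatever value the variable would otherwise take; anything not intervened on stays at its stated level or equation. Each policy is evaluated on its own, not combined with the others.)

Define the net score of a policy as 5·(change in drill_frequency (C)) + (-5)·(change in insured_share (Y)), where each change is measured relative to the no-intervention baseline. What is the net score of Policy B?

380

Baseline:
  Q = 19
  D = 160
  Y = 159 − 5·19 − 160 = -96
  C = 9 − 2·19 − 5·160 − 6·(-96) = -253
Policy B (D := 198):
  Q = 19
  D = 198
  Y = 159 − 5·19 − 198 = -134
  C = 9 − 2·19 − 5·198 − 6·(-134) = -215
ΔC = -215 − (-253) = 38; ΔY = -134 − (-96) = -38
Score = 5·38 + (-5)·(-38) = 380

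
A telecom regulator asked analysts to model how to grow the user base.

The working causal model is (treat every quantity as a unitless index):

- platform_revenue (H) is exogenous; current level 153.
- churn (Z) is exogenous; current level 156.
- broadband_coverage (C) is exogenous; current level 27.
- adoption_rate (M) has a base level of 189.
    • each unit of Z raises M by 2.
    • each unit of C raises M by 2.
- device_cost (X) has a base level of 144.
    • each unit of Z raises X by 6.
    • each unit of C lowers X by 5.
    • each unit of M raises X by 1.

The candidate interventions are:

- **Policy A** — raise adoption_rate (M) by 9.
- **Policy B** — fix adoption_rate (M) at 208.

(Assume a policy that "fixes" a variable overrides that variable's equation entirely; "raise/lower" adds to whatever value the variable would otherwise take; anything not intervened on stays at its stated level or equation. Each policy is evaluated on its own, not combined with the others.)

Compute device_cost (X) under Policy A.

1509

Policy A (M + 9):
  Z = 156
  C = 27
  M = 189 + 2·156 + 2·27 (+9 from intervention) = 564
  X = 144 + 6·156 − 5·27 + 564 = 1509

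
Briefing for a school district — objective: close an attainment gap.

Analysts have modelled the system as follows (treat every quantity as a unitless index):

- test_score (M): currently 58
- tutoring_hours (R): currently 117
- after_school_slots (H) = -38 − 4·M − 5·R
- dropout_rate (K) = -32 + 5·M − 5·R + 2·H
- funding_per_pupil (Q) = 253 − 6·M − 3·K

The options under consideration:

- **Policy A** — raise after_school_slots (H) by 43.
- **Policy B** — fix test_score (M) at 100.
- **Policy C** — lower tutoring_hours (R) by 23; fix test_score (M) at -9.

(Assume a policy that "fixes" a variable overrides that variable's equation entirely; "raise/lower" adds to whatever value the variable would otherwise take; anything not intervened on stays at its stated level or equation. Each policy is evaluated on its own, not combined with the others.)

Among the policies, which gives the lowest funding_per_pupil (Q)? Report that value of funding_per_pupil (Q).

Policy A (H + 43):
  M = 58
  R = 117
  H = -38 − 4·58 − 5·117 (+43 from intervention) = -812
  K = -32 + 5·58 − 5·117 + 2·(-812) = -1951
  Q = 253 − 6·58 − 3·(-1951) = 5758
Policy B (M := 100):
  M = 100
  R = 117
  H = -38 − 4·100 − 5·117 = -1023
  K = -32 + 5·100 − 5·117 + 2·(-1023) = -2163
  Q = 253 − 6·100 − 3·(-2163) = 6142
Policy C (R − 23, M := -9):
  M = -9
  R = 117 − 23 = 94
  H = -38 − 4·(-9) − 5·94 = -472
  K = -32 + 5·(-9) − 5·94 + 2·(-472) = -1491
  Q = 253 − 6·(-9) − 3·(-1491) = 4780
Comparing — Policy A: Q=5758, Policy B: Q=6142, Policy C: Q=4780. Lowest is 4780 (Policy C).

4780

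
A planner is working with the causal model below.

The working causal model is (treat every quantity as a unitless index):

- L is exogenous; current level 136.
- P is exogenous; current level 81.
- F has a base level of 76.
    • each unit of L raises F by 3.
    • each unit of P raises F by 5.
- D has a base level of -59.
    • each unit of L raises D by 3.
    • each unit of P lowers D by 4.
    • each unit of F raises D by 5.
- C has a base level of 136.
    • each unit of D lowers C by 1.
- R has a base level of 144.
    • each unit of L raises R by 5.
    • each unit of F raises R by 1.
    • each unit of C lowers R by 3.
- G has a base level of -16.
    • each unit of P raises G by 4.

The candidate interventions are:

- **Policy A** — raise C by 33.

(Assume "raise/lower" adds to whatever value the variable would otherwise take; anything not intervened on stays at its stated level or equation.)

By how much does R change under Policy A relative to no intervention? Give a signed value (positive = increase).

-99

Baseline:
  L = 136
  P = 81
  F = 76 + 3·136 + 5·81 = 889
  D = -59 + 3·136 − 4·81 + 5·889 = 4470
  C = 136 − 4470 = -4334
  R = 144 + 5·136 + 889 − 3·(-4334) = 14715
Policy A (C + 33):
  L = 136
  P = 81
  F = 76 + 3·136 + 5·81 = 889
  D = -59 + 3·136 − 4·81 + 5·889 = 4470
  C = 136 − 4470 (+33 from intervention) = -4301
  R = 144 + 5·136 + 889 − 3·(-4301) = 14616
Change in R: 14616 − 14715 = -99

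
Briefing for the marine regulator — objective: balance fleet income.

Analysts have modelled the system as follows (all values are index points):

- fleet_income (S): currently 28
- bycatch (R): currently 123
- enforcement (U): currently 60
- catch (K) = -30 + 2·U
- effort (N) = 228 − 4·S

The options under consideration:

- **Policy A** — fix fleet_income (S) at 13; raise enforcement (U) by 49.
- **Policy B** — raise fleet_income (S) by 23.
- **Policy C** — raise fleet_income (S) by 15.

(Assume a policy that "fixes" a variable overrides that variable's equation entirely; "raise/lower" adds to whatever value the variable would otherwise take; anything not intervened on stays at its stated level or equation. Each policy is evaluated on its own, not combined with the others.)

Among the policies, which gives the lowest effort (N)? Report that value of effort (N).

24

Policy A (S := 13, U + 49):
  S = 13
  N = 228 − 4·13 = 176
Policy B (S + 23):
  S = 28 + 23 = 51
  N = 228 − 4·51 = 24
Policy C (S + 15):
  S = 28 + 15 = 43
  N = 228 − 4·43 = 56
Comparing — Policy A: N=176, Policy B: N=24, Policy C: N=56. Lowest is 24 (Policy B).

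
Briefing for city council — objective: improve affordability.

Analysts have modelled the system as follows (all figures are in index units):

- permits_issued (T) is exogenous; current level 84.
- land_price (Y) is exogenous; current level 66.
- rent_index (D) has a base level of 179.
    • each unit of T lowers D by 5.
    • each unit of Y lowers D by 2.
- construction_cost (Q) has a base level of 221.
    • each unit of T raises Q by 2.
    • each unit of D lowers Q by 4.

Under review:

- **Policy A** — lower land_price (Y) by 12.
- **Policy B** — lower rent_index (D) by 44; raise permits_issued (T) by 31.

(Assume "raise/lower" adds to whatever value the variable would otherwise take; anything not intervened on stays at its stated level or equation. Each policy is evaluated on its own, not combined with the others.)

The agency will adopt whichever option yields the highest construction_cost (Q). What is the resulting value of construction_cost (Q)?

2739

Policy A (Y − 12):
  T = 84
  Y = 66 − 12 = 54
  D = 179 − 5·84 − 2·54 = -349
  Q = 221 + 2·84 − 4·(-349) = 1785
Policy B (D − 44, T + 31):
  T = 84 + 31 = 115
  Y = 66
  D = 179 − 5·115 − 2·66 (−44 from intervention) = -572
  Q = 221 + 2·115 − 4·(-572) = 2739
Comparing — Policy A: Q=1785, Policy B: Q=2739. Highest is 2739 (Policy B).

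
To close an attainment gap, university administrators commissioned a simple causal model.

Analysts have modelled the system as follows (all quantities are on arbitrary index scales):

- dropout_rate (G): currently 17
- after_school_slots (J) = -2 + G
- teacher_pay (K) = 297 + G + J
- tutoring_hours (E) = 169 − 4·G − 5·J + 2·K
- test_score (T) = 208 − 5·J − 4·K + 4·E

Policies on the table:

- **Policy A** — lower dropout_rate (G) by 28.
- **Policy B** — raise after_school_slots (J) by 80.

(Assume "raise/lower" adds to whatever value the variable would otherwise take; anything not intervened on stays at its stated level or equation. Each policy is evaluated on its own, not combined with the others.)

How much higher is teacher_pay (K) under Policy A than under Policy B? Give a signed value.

Policy A (G − 28):
  G = 17 − 28 = -11
  J = -2 + (-11) = -13
  K = 297 + (-11) + (-13) = 273
Policy B (J + 80):
  G = 17
  J = -2 + 17 (+80 from intervention) = 95
  K = 297 + 17 + 95 = 409
K: 273 − 409 = -136

-136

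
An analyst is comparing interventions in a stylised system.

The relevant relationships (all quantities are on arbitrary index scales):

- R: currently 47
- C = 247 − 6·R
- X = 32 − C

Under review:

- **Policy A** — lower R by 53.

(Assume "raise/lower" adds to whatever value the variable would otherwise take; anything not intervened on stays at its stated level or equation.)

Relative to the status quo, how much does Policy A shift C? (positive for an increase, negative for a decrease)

318

Baseline:
  R = 47
  C = 247 − 6·47 = -35
Policy A (R − 53):
  R = 47 − 53 = -6
  C = 247 − 6·(-6) = 283
Change in C: 283 − (-35) = 318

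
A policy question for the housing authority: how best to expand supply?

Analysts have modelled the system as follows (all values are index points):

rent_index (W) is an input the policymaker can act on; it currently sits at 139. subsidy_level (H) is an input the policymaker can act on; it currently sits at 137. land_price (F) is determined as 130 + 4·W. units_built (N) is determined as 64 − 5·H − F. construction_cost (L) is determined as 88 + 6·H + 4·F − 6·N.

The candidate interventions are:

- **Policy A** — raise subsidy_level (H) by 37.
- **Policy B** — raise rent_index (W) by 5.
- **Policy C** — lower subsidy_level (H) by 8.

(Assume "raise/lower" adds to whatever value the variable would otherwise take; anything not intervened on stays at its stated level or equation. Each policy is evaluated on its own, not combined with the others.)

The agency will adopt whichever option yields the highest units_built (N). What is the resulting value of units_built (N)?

Policy A (H + 37):
  W = 139
  H = 137 + 37 = 174
  F = 130 + 4·139 = 686
  N = 64 − 5·174 − 686 = -1492
Policy B (W + 5):
  W = 139 + 5 = 144
  H = 137
  F = 130 + 4·144 = 706
  N = 64 − 5·137 − 706 = -1327
Policy C (H − 8):
  W = 139
  H = 137 − 8 = 129
  F = 130 + 4·139 = 686
  N = 64 − 5·129 − 686 = -1267
Comparing — Policy A: N=-1492, Policy B: N=-1327, Policy C: N=-1267. Highest is -1267 (Policy C).

-1267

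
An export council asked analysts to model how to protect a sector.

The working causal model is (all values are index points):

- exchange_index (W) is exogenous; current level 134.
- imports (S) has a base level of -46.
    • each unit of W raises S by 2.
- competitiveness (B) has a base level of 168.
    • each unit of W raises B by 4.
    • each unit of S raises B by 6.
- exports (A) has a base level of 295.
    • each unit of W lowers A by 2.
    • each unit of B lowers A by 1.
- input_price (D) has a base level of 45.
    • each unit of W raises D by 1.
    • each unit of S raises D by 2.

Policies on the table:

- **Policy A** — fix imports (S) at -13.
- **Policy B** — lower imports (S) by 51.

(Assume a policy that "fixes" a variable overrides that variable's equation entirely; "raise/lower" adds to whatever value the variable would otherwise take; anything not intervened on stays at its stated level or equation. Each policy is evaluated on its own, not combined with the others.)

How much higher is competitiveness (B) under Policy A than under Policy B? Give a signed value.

Policy A (S := -13):
  W = 134
  S = -13
  B = 168 + 4·134 + 6·(-13) = 626
Policy B (S − 51):
  W = 134
  S = -46 + 2·134 (−51 from intervention) = 171
  B = 168 + 4·134 + 6·171 = 1730
B: 626 − 1730 = -1104

-1104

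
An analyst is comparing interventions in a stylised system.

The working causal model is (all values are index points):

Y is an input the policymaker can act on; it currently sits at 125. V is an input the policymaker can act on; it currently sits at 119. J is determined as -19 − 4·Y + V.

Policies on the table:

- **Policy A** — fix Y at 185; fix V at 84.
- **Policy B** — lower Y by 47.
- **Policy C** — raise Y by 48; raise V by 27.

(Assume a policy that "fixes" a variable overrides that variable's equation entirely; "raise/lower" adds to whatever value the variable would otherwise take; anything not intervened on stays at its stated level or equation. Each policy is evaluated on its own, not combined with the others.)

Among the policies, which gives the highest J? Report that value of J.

Policy A (Y := 185, V := 84):
  Y = 185
  V = 84
  J = -19 − 4·185 + 84 = -675
Policy B (Y − 47):
  Y = 125 − 47 = 78
  V = 119
  J = -19 − 4·78 + 119 = -212
Policy C (Y + 48, V + 27):
  Y = 125 + 48 = 173
  V = 119 + 27 = 146
  J = -19 − 4·173 + 146 = -565
Comparing — Policy A: J=-675, Policy B: J=-212, Policy C: J=-565. Highest is -212 (Policy B).

-212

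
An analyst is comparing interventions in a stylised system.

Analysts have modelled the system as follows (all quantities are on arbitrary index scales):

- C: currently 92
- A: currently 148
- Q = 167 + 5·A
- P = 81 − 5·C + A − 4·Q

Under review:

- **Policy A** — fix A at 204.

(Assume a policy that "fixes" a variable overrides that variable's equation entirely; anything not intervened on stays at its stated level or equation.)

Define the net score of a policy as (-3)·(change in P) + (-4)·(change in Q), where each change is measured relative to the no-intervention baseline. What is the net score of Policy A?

2072

Baseline:
  C = 92
  A = 148
  Q = 167 + 5·148 = 907
  P = 81 − 5·92 + 148 − 4·907 = -3859
Policy A (A := 204):
  C = 92
  A = 204
  Q = 167 + 5·204 = 1187
  P = 81 − 5·92 + 204 − 4·1187 = -4923
ΔP = -4923 − (-3859) = -1064; ΔQ = 1187 − 907 = 280
Score = (-3)·(-1064) + (-4)·280 = 2072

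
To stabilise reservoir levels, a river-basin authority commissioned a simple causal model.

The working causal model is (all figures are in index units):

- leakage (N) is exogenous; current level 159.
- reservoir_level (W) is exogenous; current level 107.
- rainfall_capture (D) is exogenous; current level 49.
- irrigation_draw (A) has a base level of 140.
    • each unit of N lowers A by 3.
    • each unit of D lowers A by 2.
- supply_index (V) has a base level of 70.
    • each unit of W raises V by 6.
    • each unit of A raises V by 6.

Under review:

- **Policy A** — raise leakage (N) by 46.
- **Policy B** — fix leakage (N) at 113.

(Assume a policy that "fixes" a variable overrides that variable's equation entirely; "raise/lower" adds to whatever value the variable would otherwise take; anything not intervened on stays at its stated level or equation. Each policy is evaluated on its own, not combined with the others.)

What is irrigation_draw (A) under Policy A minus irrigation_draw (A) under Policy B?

-276

Policy A (N + 46):
  N = 159 + 46 = 205
  D = 49
  A = 140 − 3·205 − 2·49 = -573
Policy B (N := 113):
  N = 113
  D = 49
  A = 140 − 3·113 − 2·49 = -297
A: -573 − (-297) = -276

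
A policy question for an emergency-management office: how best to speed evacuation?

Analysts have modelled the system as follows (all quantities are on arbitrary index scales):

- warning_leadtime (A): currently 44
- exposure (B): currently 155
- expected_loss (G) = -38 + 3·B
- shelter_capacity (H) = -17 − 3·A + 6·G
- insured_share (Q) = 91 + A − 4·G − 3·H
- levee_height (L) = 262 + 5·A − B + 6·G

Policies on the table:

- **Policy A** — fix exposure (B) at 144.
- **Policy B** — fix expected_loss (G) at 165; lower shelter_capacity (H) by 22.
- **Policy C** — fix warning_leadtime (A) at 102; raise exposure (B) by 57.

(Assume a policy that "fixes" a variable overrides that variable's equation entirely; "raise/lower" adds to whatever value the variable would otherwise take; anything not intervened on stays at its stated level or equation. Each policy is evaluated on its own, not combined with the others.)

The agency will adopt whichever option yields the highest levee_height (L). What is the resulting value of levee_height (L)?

4148

Policy A (B := 144):
  A = 44
  B = 144
  G = -38 + 3·144 = 394
  L = 262 + 5·44 − 144 + 6·394 = 2702
Policy B (G := 165, H − 22):
  A = 44
  B = 155
  G = 165
  L = 262 + 5·44 − 155 + 6·165 = 1317
Policy C (A := 102, B + 57):
  A = 102
  B = 155 + 57 = 212
  G = -38 + 3·212 = 598
  L = 262 + 5·102 − 212 + 6·598 = 4148
Comparing — Policy A: L=2702, Policy B: L=1317, Policy C: L=4148. Highest is 4148 (Policy C).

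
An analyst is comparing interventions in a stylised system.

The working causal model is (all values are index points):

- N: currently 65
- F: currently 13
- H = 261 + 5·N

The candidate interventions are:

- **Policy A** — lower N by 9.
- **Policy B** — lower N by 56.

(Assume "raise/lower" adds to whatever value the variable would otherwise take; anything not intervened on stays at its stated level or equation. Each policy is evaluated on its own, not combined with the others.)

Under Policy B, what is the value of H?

306

Policy B (N − 56):
  N = 65 − 56 = 9
  H = 261 + 5·9 = 306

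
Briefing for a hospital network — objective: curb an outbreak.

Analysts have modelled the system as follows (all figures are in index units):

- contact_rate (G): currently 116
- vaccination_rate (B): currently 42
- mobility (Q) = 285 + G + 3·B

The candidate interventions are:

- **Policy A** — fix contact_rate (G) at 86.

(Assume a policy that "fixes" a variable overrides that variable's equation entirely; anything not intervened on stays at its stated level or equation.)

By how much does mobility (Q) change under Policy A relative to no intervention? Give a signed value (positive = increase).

Baseline:
  G = 116
  B = 42
  Q = 285 + 116 + 3·42 = 527
Policy A (G := 86):
  G = 86
  B = 42
  Q = 285 + 86 + 3·42 = 497
Change in Q: 497 − 527 = -30

-30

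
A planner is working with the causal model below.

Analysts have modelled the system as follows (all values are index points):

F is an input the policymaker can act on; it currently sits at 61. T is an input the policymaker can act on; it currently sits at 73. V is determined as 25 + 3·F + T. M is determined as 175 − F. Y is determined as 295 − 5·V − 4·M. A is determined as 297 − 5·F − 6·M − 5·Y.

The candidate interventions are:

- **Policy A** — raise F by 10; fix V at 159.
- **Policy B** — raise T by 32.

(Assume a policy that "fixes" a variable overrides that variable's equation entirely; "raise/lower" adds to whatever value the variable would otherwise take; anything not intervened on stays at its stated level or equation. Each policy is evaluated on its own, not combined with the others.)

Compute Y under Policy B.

Policy B (T + 32):
  F = 61
  T = 73 + 32 = 105
  V = 25 + 3·61 + 105 = 313
  M = 175 − 61 = 114
  Y = 295 − 5·313 − 4·114 = -1726

-1726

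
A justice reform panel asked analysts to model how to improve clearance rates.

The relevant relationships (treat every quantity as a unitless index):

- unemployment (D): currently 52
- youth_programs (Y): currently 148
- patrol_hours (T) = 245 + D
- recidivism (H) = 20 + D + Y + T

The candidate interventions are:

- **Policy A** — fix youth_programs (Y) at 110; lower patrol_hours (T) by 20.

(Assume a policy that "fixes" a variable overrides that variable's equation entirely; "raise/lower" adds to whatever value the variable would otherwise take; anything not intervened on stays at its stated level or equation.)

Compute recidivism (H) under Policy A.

Policy A (Y := 110, T − 20):
  D = 52
  Y = 110
  T = 245 + 52 (−20 from intervention) = 277
  H = 20 + 52 + 110 + 277 = 459

459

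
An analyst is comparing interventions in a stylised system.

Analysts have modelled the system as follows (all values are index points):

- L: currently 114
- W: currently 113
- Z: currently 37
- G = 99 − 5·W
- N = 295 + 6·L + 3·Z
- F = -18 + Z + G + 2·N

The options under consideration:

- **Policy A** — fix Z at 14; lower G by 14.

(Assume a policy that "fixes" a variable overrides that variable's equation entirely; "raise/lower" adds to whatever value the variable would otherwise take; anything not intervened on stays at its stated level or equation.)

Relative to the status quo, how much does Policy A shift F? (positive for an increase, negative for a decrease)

-175

Baseline:
  L = 114
  W = 113
  Z = 37
  G = 99 − 5·113 = -466
  N = 295 + 6·114 + 3·37 = 1090
  F = -18 + 37 + (-466) + 2·1090 = 1733
Policy A (Z := 14, G − 14):
  L = 114
  W = 113
  Z = 14
  G = 99 − 5·113 (−14 from intervention) = -480
  N = 295 + 6·114 + 3·14 = 1021
  F = -18 + 14 + (-480) + 2·1021 = 1558
Change in F: 1558 − 1733 = -175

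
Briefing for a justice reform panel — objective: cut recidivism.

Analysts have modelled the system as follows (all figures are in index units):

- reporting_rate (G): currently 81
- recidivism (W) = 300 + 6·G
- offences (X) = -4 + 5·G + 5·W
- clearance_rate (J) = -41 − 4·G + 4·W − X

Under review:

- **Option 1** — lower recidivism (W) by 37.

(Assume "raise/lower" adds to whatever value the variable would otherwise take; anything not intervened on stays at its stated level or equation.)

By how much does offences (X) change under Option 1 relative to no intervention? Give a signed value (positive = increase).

-185

Baseline:
  G = 81
  W = 300 + 6·81 = 786
  X = -4 + 5·81 + 5·786 = 4331
Option 1 (W − 37):
  G = 81
  W = 300 + 6·81 (−37 from intervention) = 749
  X = -4 + 5·81 + 5·749 = 4146
Change in X: 4146 − 4331 = -185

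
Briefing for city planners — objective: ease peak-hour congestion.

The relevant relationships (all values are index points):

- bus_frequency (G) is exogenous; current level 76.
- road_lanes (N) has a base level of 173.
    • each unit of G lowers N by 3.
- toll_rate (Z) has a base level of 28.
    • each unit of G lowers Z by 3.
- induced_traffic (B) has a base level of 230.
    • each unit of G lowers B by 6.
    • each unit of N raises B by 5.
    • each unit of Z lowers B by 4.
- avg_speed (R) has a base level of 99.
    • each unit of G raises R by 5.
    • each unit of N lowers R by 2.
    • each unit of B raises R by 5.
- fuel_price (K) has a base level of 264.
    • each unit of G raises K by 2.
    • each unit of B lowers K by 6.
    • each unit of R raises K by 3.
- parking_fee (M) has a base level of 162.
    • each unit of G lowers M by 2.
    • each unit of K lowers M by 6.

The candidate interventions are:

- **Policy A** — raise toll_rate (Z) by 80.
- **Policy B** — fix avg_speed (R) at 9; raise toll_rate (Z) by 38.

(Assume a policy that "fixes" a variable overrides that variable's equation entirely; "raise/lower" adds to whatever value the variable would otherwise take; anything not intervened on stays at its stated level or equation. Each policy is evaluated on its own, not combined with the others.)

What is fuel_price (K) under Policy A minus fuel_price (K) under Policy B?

2433

Policy A (Z + 80):
  G = 76
  N = 173 − 3·76 = -55
  Z = 28 − 3·76 (+80 from intervention) = -120
  B = 230 − 6·76 + 5·(-55) − 4·(-120) = -21
  R = 99 + 5·76 − 2·(-55) + 5·(-21) = 484
  K = 264 + 2·76 − 6·(-21) + 3·484 = 1994
Policy B (R := 9, Z + 38):
  G = 76
  N = 173 − 3·76 = -55
  Z = 28 − 3·76 (+38 from intervention) = -162
  B = 230 − 6·76 + 5·(-55) − 4·(-162) = 147
  R = 9
  K = 264 + 2·76 − 6·147 + 3·9 = -439
K: 1994 − (-439) = 2433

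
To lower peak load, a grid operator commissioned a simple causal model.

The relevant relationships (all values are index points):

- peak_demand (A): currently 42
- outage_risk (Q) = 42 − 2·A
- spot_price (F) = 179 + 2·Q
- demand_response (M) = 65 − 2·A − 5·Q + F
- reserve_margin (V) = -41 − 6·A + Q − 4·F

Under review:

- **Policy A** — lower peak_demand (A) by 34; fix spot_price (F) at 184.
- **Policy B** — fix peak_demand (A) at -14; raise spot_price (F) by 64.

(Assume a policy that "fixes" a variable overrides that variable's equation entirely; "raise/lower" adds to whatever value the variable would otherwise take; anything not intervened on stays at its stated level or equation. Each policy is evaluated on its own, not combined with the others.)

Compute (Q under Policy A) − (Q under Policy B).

Policy A (A − 34, F := 184):
  A = 42 − 34 = 8
  Q = 42 − 2·8 = 26
Policy B (A := -14, F + 64):
  A = -14
  Q = 42 − 2·(-14) = 70
Q: 26 − 70 = -44

-44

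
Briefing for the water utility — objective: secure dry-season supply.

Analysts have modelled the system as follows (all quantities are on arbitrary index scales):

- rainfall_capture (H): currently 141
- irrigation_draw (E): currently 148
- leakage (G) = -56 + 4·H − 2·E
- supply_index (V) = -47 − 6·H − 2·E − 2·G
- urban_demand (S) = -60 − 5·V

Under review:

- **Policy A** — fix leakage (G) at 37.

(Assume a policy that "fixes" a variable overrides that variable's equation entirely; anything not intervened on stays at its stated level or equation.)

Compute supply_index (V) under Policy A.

Policy A (G := 37):
  H = 141
  E = 148
  G = 37
  V = -47 − 6·141 − 2·148 − 2·37 = -1263

-1263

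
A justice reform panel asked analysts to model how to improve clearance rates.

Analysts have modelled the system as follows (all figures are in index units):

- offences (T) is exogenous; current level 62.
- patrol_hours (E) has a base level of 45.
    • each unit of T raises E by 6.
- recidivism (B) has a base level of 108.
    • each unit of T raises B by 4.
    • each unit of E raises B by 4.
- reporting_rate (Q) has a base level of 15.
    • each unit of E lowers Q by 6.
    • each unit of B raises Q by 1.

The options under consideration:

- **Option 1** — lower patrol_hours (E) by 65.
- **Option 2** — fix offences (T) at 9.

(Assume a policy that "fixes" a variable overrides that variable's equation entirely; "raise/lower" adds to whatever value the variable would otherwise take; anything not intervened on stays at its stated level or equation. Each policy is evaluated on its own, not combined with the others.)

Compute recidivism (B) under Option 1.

1764

Option 1 (E − 65):
  T = 62
  E = 45 + 6·62 (−65 from intervention) = 352
  B = 108 + 4·62 + 4·352 = 1764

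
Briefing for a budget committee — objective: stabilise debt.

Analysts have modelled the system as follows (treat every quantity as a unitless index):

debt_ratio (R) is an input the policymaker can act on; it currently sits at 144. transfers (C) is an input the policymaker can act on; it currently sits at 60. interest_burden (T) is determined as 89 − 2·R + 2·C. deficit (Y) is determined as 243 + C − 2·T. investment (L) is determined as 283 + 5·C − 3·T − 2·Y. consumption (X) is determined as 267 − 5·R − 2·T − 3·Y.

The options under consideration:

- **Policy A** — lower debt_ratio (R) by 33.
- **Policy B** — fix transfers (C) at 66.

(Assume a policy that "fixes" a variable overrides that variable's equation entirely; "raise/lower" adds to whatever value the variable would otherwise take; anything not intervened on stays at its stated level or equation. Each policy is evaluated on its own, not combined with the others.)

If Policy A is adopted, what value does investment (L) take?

Policy A (R − 33):
  R = 144 − 33 = 111
  C = 60
  T = 89 − 2·111 + 2·60 = -13
  Y = 243 + 60 − 2·(-13) = 329
  L = 283 + 5·60 − 3·(-13) − 2·329 = -36

-36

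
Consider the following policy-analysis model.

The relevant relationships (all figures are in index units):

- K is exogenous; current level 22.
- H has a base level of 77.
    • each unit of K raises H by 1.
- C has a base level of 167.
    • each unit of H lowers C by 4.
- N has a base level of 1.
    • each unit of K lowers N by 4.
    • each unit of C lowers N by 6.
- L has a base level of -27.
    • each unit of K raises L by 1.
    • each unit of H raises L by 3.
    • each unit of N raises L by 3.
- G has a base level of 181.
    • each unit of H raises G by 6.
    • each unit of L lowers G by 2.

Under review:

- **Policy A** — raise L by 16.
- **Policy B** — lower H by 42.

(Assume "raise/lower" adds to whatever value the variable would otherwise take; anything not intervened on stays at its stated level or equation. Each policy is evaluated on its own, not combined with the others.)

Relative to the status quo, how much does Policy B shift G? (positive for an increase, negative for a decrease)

Baseline:
  K = 22
  H = 77 + 22 = 99
  C = 167 − 4·99 = -229
  N = 1 − 4·22 − 6·(-229) = 1287
  L = -27 + 22 + 3·99 + 3·1287 = 4153
  G = 181 + 6·99 − 2·4153 = -7531
Policy B (H − 42):
  K = 22
  H = 77 + 22 (−42 from intervention) = 57
  C = 167 − 4·57 = -61
  N = 1 − 4·22 − 6·(-61) = 279
  L = -27 + 22 + 3·57 + 3·279 = 1003
  G = 181 + 6·57 − 2·1003 = -1483
Change in G: -1483 − (-7531) = 6048

6048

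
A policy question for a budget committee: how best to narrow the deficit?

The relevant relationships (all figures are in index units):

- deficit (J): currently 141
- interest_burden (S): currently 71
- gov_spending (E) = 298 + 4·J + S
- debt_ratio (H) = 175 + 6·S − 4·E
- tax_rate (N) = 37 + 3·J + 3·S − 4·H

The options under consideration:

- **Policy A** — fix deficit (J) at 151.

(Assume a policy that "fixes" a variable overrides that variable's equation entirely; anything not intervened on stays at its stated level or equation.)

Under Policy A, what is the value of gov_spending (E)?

973

Policy A (J := 151):
  J = 151
  S = 71
  E = 298 + 4·151 + 71 = 973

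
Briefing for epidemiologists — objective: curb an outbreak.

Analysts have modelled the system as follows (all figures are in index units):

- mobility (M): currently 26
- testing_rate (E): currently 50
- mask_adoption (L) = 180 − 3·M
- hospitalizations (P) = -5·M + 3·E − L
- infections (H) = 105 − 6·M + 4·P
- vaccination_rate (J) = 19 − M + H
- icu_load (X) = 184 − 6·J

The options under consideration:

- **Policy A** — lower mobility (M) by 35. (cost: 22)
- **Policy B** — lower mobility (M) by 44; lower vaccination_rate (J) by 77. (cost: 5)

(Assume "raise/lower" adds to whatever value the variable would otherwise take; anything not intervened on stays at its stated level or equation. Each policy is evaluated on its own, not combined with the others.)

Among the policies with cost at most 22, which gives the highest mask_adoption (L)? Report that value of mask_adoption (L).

234

Policy A (M − 35):
  M = 26 − 35 = -9
  L = 180 − 3·(-9) = 207
Policy B (M − 44, J − 77):
  M = 26 − 44 = -18
  L = 180 − 3·(-18) = 234
Comparing — Policy A: L=207, Policy B: L=234. Highest is 234 (Policy B).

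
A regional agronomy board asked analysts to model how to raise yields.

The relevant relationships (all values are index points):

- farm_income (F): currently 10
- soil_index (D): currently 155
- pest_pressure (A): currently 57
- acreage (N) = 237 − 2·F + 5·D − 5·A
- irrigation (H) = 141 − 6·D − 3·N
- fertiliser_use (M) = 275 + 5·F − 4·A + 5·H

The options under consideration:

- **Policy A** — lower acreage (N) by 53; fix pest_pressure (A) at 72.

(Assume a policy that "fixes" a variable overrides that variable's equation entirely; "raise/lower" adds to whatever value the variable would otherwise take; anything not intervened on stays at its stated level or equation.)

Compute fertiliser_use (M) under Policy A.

-12593

Policy A (N − 53, A := 72):
  F = 10
  D = 155
  A = 72
  N = 237 − 2·10 + 5·155 − 5·72 (−53 from intervention) = 579
  H = 141 − 6·155 − 3·579 = -2526
  M = 275 + 5·10 − 4·72 + 5·(-2526) = -12593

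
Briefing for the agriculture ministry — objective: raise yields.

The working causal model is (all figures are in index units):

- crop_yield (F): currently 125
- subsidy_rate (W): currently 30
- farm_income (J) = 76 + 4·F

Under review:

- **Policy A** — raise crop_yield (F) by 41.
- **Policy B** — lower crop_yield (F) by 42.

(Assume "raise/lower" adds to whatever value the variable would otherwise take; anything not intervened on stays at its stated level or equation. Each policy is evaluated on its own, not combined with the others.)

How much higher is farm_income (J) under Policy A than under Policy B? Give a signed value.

332

Policy A (F + 41):
  F = 125 + 41 = 166
  J = 76 + 4·166 = 740
Policy B (F − 42):
  F = 125 − 42 = 83
  J = 76 + 4·83 = 408
J: 740 − 408 = 332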